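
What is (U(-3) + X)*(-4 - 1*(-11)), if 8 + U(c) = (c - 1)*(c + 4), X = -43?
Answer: -385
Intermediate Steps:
U(c) = -8 + (-1 + c)*(4 + c) (U(c) = -8 + (c - 1)*(c + 4) = -8 + (-1 + c)*(4 + c))
(U(-3) + X)*(-4 - 1*(-11)) = ((-12 + (-3)² + 3*(-3)) - 43)*(-4 - 1*(-11)) = ((-12 + 9 - 9) - 43)*(-4 + 11) = (-12 - 43)*7 = -55*7 = -385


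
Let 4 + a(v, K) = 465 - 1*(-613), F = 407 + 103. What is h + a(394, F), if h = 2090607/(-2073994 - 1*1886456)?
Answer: 1417144231/1320150 ≈ 1073.5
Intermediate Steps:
F = 510
a(v, K) = 1074 (a(v, K) = -4 + (465 - 1*(-613)) = -4 + (465 + 613) = -4 + 1078 = 1074)
h = -696869/1320150 (h = 2090607/(-2073994 - 1886456) = 2090607/(-3960450) = 2090607*(-1/3960450) = -696869/1320150 ≈ -0.52787)
h + a(394, F) = -696869/1320150 + 1074 = 1417144231/1320150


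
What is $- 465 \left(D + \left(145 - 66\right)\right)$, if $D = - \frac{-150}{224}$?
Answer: $- \frac{4149195}{112} \approx -37046.0$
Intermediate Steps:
$D = \frac{75}{112}$ ($D = - \frac{-150}{224} = \left(-1\right) \left(- \frac{75}{112}\right) = \frac{75}{112} \approx 0.66964$)
$- 465 \left(D + \left(145 - 66\right)\right) = - 465 \left(\frac{75}{112} + \left(145 - 66\right)\right) = - 465 \left(\frac{75}{112} + 79\right) = \left(-465\right) \frac{8923}{112} = - \frac{4149195}{112}$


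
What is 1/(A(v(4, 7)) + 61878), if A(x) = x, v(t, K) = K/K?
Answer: 1/61879 ≈ 1.6161e-5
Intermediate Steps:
v(t, K) = 1
1/(A(v(4, 7)) + 61878) = 1/(1 + 61878) = 1/61879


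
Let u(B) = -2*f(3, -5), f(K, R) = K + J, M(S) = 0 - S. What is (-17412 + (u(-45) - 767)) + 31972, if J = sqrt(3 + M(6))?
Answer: 13787 - 2*I*sqrt(3) ≈ 13787.0 - 3.4641*I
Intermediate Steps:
M(S) = -S
J = I*sqrt(3) (J = sqrt(3 - 1*6) = sqrt(3 - 6) = sqrt(-3) = I*sqrt(3) ≈ 1.732*I)
f(K, R) = K + I*sqrt(3)
u(B) = -6 - 2*I*sqrt(3) (u(B) = -2*(3 + I*sqrt(3)) = -6 - 2*I*sqrt(3))
(-17412 + (u(-45) - 767)) + 31972 = (-17412 + ((-6 - 2*I*sqrt(3)) - 767)) + 31972 = (-17412 + (-773 - 2*I*sqrt(3))) + 31972 = (-18185 - 2*I*sqrt(3)) + 31972 = 13787 - 2*I*sqrt(3)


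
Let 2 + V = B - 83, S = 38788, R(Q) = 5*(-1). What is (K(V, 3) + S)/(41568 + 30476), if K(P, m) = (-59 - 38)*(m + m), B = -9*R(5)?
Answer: 2729/5146 ≈ 0.53031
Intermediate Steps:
R(Q) = -5
B = 45 (B = -9*(-5) = 45)
V = -40 (V = -2 + (45 - 83) = -2 - 38 = -40)
K(P, m) = -194*m
(K(V, 3) + S)/(41568 + 30476) = (-194*3 + 38788)/(41568 + 30476) = (-582 + 38788)/72044 = 38206*(1/72044) = 2729/5146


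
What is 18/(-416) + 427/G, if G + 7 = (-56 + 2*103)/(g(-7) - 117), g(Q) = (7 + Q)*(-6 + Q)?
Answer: -3466731/67184 ≈ -51.601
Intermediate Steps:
g(Q) = (-6 + Q)*(7 + Q)
G = -323/39 (G = -7 + (-56 + 2*103)/((-42 - 7 + (-7)**2) - 117) = -7 + (-56 + 206)/((-42 - 7 + 49) - 117) = -7 + 150/(0 - 117) = -7 + 150/(-117) = -7 + 150*(-1/117) = -7 - 50/39 = -323/39 ≈ -8.2820)
18/(-416) + 427/G = 18/(-416) + 427/(-323/39) = 18*(-1/416) + 427*(-39/323) = -9/208 - 16653/323 = -3466731/67184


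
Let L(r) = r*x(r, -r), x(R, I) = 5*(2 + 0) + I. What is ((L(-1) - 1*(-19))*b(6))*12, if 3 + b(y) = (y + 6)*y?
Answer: 6624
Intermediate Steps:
x(R, I) = 10 + I (x(R, I) = 5*2 + I = 10 + I)
b(y) = -3 + y*(6 + y) (b(y) = -3 + (y + 6)*y = -3 + (6 + y)*y = -3 + y*(6 + y))
L(r) = r*(10 - r)
((L(-1) - 1*(-19))*b(6))*12 = ((-(10 - 1*(-1)) - 1*(-19))*(-3 + 6² + 6*6))*12 = ((-(10 + 1) + 19)*(-3 + 36 + 36))*12 = ((-1*11 + 19)*69)*12 = ((-11 + 19)*69)*12 = (8*69)*12 = 552*12 = 6624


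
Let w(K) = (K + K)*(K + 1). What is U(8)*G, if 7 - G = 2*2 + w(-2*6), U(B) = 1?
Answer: -261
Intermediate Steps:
w(K) = 2*K*(1 + K) (w(K) = (2*K)*(1 + K) = 2*K*(1 + K))
G = -261 (G = 7 - (2*2 + 2*(-2*6)*(1 - 2*6)) = 7 - (4 + 2*(-12)*(1 - 12)) = 7 - (4 + 2*(-12)*(-11)) = 7 - (4 + 264) = 7 - 1*268 = 7 - 268 = -261)
U(8)*G = 1*(-261) = -261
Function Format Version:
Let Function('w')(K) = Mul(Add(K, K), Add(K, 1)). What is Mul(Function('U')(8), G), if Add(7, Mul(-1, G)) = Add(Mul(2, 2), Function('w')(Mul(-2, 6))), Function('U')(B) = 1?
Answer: -261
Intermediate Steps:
Function('w')(K) = Mul(2, K, Add(1, K)) (Function('w')(K) = Mul(Mul(2, K), Add(1, K)) = Mul(2, K, Add(1, K)))
G = -261 (G = Add(7, Mul(-1, Add(Mul(2, 2), Mul(2, Mul(-2, 6), Add(1, Mul(-2, 6)))))) = Add(7, Mul(-1, Add(4, Mul(2, -12, Add(1, -12))))) = Add(7, Mul(-1, Add(4, Mul(2, -12, -11)))) = Add(7, Mul(-1, Add(4, 264))) = Add(7, Mul(-1, 268)) = Add(7, -268) = -261)
Mul(Function('U')(8), G) = Mul(1, -261) = -261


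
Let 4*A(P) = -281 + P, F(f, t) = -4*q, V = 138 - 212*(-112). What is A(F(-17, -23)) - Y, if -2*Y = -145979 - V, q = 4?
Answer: -340019/4 ≈ -85005.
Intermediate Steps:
V = 23882 (V = 138 + 23744 = 23882)
F(f, t) = -16 (F(f, t) = -4*4 = -16)
A(P) = -281/4 + P/4 (A(P) = (-281 + P)/4 = -281/4 + P/4)
Y = 169861/2 (Y = -(-145979 - 1*23882)/2 = -(-145979 - 23882)/2 = -½*(-169861) = 169861/2 ≈ 84931.)
A(F(-17, -23)) - Y = (-281/4 + (¼)*(-16)) - 1*169861/2 = (-281/4 - 4) - 169861/2 = -297/4 - 169861/2 = -340019/4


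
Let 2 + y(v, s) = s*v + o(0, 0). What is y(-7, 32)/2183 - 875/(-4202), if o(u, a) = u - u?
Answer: 960473/9172966 ≈ 0.10471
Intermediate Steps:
o(u, a) = 0
y(v, s) = -2 + s*v (y(v, s) = -2 + (s*v + 0) = -2 + s*v)
y(-7, 32)/2183 - 875/(-4202) = (-2 + 32*(-7))/2183 - 875/(-4202) = (-2 - 224)*(1/2183) - 875*(-1/4202) = -226*1/2183 + 875/4202 = -226/2183 + 875/4202 = 960473/9172966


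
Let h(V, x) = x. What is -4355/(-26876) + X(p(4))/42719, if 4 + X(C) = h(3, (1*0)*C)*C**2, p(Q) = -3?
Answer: 185933741/1148115844 ≈ 0.16195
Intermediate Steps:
X(C) = -4 (X(C) = -4 + ((1*0)*C)*C**2 = -4 + (0*C)*C**2 = -4 + 0*C**2 = -4 + 0 = -4)
-4355/(-26876) + X(p(4))/42719 = -4355/(-26876) - 4/42719 = -4355*(-1/26876) - 4*1/42719 = 4355/26876 - 4/42719 = 185933741/1148115844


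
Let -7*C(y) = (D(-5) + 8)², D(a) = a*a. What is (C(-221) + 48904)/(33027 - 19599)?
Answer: 341239/93996 ≈ 3.6304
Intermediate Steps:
D(a) = a²
C(y) = -1089/7 (C(y) = -((-5)² + 8)²/7 = -(25 + 8)²/7 = -⅐*33² = -⅐*1089 = -1089/7)
(C(-221) + 48904)/(33027 - 19599) = (-1089/7 + 48904)/(33027 - 19599) = (341239/7)/13428 = (341239/7)*(1/13428) = 341239/93996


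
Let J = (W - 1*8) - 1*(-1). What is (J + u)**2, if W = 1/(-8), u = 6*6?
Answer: 53361/64 ≈ 833.77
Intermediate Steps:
u = 36
W = -1/8 ≈ -0.12500
J = -57/8 (J = (-1/8 - 1*8) - 1*(-1) = (-1/8 - 8) + 1 = -65/8 + 1 = -57/8 ≈ -7.1250)
(J + u)**2 = (-57/8 + 36)**2 = (231/8)**2 = 53361/64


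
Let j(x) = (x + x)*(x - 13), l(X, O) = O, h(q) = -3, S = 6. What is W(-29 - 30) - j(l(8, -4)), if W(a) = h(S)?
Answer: -139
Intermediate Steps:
j(x) = 2*x*(-13 + x) (j(x) = (2*x)*(-13 + x) = 2*x*(-13 + x))
W(a) = -3
W(-29 - 30) - j(l(8, -4)) = -3 - 2*(-4)*(-13 - 4) = -3 - 2*(-4)*(-17) = -3 - 1*136 = -3 - 136 = -139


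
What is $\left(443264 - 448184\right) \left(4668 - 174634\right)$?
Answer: $836232720$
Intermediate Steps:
$\left(443264 - 448184\right) \left(4668 - 174634\right) = \left(-4920\right) \left(-169966\right) = 836232720$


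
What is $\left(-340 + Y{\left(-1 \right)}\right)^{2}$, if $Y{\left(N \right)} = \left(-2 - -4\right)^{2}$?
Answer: $112896$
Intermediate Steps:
$Y{\left(N \right)} = 4$ ($Y{\left(N \right)} = \left(-2 + 4\right)^{2} = 2^{2} = 4$)
$\left(-340 + Y{\left(-1 \right)}\right)^{2} = \left(-340 + 4\right)^{2} = \left(-336\right)^{2} = 112896$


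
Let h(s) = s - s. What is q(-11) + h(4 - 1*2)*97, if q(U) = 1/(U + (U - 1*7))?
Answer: -1/29 ≈ -0.034483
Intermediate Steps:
q(U) = 1/(-7 + 2*U) (q(U) = 1/(U + (U - 7)) = 1/(U + (-7 + U)) = 1/(-7 + 2*U))
h(s) = 0
q(-11) + h(4 - 1*2)*97 = 1/(-7 + 2*(-11)) + 0*97 = 1/(-7 - 22) + 0 = 1/(-29) + 0 = -1/29 + 0 = -1/29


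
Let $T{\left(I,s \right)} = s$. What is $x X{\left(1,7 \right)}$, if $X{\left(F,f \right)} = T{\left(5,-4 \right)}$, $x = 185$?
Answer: $-740$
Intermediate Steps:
$X{\left(F,f \right)} = -4$
$x X{\left(1,7 \right)} = 185 \left(-4\right) = -740$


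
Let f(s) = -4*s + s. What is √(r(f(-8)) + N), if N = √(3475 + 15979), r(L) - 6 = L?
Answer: √(30 + √19454) ≈ 13.018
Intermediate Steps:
f(s) = -3*s
r(L) = 6 + L
N = √19454 ≈ 139.48
√(r(f(-8)) + N) = √((6 - 3*(-8)) + √19454) = √((6 + 24) + √19454) = √(30 + √19454)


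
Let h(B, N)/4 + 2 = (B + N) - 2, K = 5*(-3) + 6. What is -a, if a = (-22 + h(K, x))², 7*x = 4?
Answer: -252004/49 ≈ -5142.9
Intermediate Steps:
x = 4/7 (x = (⅐)*4 = 4/7 ≈ 0.57143)
K = -9 (K = -15 + 6 = -9)
h(B, N) = -16 + 4*B + 4*N (h(B, N) = -8 + 4*((B + N) - 2) = -8 + 4*(-2 + B + N) = -8 + (-8 + 4*B + 4*N) = -16 + 4*B + 4*N)
a = 252004/49 (a = (-22 + (-16 + 4*(-9) + 4*(4/7)))² = (-22 + (-16 - 36 + 16/7))² = (-22 - 348/7)² = (-502/7)² = 252004/49 ≈ 5142.9)
-a = -1*252004/49 = -252004/49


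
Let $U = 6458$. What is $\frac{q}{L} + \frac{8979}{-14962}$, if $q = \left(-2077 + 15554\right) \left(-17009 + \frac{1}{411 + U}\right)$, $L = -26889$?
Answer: $\frac{7852416820638347}{921163164814} \approx 8524.5$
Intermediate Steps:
$q = - \frac{1574582869140}{6869}$ ($q = \left(-2077 + 15554\right) \left(-17009 + \frac{1}{411 + 6458}\right) = 13477 \left(-17009 + \frac{1}{6869}\right) = 13477 \left(- \frac{116834820}{6869}\right) = - \frac{1574582869140}{6869} \approx -2.2923 \cdot 10^{8}$)
$\frac{q}{L} + \frac{8979}{-14962} = - \frac{1574582869140}{6869 \left(-26889\right)} + \frac{8979}{-14962} = \left(- \frac{1574582869140}{6869}\right) \left(- \frac{1}{26889}\right) + 8979 \left(- \frac{1}{14962}\right) = \frac{524860956380}{61566847} - \frac{8979}{14962} = \frac{7852416820638347}{921163164814}$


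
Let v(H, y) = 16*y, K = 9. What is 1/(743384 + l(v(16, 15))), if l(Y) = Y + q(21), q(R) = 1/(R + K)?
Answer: 30/22308721 ≈ 1.3448e-6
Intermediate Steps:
q(R) = 1/(9 + R) (q(R) = 1/(R + 9) = 1/(9 + R))
l(Y) = 1/30 + Y (l(Y) = Y + 1/(9 + 21) = Y + 1/30 = 1/30 + Y)
1/(743384 + l(v(16, 15))) = 1/(743384 + (1/30 + 16*15)) = 1/(743384 + (1/30 + 240)) = 1/(743384 + 7201/30) = 1/(22308721/30) = 30/22308721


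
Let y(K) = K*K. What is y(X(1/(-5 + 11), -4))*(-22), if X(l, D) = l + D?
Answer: -5819/18 ≈ -323.28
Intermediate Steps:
X(l, D) = D + l
y(K) = K²
y(X(1/(-5 + 11), -4))*(-22) = (-4 + 1/(-5 + 11))²*(-22) = (-4 + 1/6)²*(-22) = (-4 + ⅙)²*(-22) = (-23/6)²*(-22) = (529/36)*(-22) = -5819/18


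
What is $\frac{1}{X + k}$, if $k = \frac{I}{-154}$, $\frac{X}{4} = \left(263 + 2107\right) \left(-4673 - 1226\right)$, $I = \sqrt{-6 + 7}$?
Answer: $- \frac{154}{8612068081} \approx -1.7882 \cdot 10^{-8}$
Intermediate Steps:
$I = 1$ ($I = \sqrt{1} = 1$)
$X = -55922520$ ($X = 4 \left(263 + 2107\right) \left(-4673 - 1226\right) = 4 \cdot 2370 \left(-5899\right) = 4 \left(-13980630\right) = -55922520$)
$k = - \frac{1}{154}$ ($k = \frac{1}{-154} \cdot 1 = \left(- \frac{1}{154}\right) 1 = - \frac{1}{154} \approx -0.0064935$)
$\frac{1}{X + k} = \frac{1}{-55922520 - \frac{1}{154}} = \frac{1}{- \frac{8612068081}{154}} = - \frac{154}{8612068081}$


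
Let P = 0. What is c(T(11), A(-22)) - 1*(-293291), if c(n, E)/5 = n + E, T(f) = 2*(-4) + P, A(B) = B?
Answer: 293141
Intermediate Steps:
T(f) = -8 (T(f) = 2*(-4) + 0 = -8 + 0 = -8)
c(n, E) = 5*E + 5*n (c(n, E) = 5*(n + E) = 5*(E + n) = 5*E + 5*n)
c(T(11), A(-22)) - 1*(-293291) = (5*(-22) + 5*(-8)) - 1*(-293291) = (-110 - 40) + 293291 = -150 + 293291 = 293141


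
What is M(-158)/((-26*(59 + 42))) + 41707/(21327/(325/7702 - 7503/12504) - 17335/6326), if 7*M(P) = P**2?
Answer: -48744864598678942884/19904628650159973811 ≈ -2.4489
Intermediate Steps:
M(P) = P**2/7
M(-158)/((-26*(59 + 42))) + 41707/(21327/(325/7702 - 7503/12504) - 17335/6326) = ((1/7)*(-158)**2)/((-26*(59 + 42))) + 41707/(21327/(325/7702 - 7503/12504) - 17335/6326) = ((1/7)*24964)/((-26*101)) + 41707/(21327/(325*(1/7702) - 7503*1/12504) - 17335*1/6326) = (24964/7)/(-2626) + 41707/(21327/(325/7702 - 2501/4168) - 17335/6326) = (24964/7)*(-1/2626) + 41707/(21327/(-8954051/16050968) - 17335/6326) = -12482/9191 + 41707/(21327*(-16050968/8954051) - 17335/6326) = -12482/9191 + 41707/(-342318994536/8954051 - 17335/6326) = -12482/9191 + 41707/(-2165665177908821/56643326626) = -12482/9191 + 41707*(-56643326626/2165665177908821) = -12482/9191 - 2362423223590582/2165665177908821 = -48744864598678942884/19904628650159973811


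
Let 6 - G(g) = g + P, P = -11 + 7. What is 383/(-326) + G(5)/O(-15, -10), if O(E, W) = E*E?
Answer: -16909/14670 ≈ -1.1526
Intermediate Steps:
P = -4
O(E, W) = E²
G(g) = 10 - g (G(g) = 6 - (g - 4) = 6 - (-4 + g) = 6 + (4 - g) = 10 - g)
383/(-326) + G(5)/O(-15, -10) = 383/(-326) + (10 - 1*5)/((-15)²) = 383*(-1/326) + (10 - 5)/225 = -383/326 + 5*(1/225) = -383/326 + 1/45 = -16909/14670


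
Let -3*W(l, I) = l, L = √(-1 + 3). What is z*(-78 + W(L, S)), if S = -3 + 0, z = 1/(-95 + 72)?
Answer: 78/23 + √2/69 ≈ 3.4118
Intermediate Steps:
z = -1/23 (z = 1/(-23) = -1/23 ≈ -0.043478)
S = -3
L = √2 ≈ 1.4142
W(l, I) = -l/3
z*(-78 + W(L, S)) = -(-78 - √2/3)/23 = 78/23 + √2/69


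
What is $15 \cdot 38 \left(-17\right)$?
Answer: $-9690$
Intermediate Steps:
$15 \cdot 38 \left(-17\right) = 570 \left(-17\right) = -9690$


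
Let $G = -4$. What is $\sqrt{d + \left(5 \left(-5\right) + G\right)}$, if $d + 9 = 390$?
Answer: $4 \sqrt{22} \approx 18.762$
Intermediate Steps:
$d = 381$ ($d = -9 + 390 = 381$)
$\sqrt{d + \left(5 \left(-5\right) + G\right)} = \sqrt{381 + \left(5 \left(-5\right) - 4\right)} = \sqrt{381 - 29} = \sqrt{352} = 4 \sqrt{22}$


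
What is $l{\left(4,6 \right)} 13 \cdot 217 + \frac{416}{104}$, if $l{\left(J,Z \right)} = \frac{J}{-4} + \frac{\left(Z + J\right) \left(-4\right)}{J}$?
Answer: $-31027$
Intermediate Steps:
$l{\left(J,Z \right)} = - \frac{J}{4} + \frac{- 4 J - 4 Z}{J}$ ($l{\left(J,Z \right)} = J \left(- \frac{1}{4}\right) + \frac{\left(J + Z\right) \left(-4\right)}{J} = - \frac{J}{4} + \frac{- 4 J - 4 Z}{J}$)
$l{\left(4,6 \right)} 13 \cdot 217 + \frac{416}{104} = \left(-4 - 1 - \frac{24}{4}\right) 13 \cdot 217 + \frac{416}{104} = \left(-4 - 1 - 24 \cdot \frac{1}{4}\right) 13 \cdot 217 + 416 \cdot \frac{1}{104} = \left(-4 - 1 - 6\right) 13 \cdot 217 + 4 = \left(-11\right) 13 \cdot 217 + 4 = \left(-143\right) 217 + 4 = -31031 + 4 = -31027$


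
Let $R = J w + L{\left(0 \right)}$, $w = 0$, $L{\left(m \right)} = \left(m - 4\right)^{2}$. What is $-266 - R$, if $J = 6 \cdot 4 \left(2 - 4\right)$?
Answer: $-282$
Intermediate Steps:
$L{\left(m \right)} = \left(-4 + m\right)^{2}$
$J = -48$ ($J = 24 \left(2 - 4\right) = 24 \left(-2\right) = -48$)
$R = 16$ ($R = \left(-48\right) 0 + \left(-4 + 0\right)^{2} = 0 + \left(-4\right)^{2} = 0 + 16 = 16$)
$-266 - R = -266 - 16 = -282$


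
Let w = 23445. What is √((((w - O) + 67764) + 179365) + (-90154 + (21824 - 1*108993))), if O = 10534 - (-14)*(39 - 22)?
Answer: √82479 ≈ 287.19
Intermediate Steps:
O = 10772 (O = 10534 - (-14)*17 = 10534 - 1*(-238) = 10534 + 238 = 10772)
√((((w - O) + 67764) + 179365) + (-90154 + (21824 - 1*108993))) = √((((23445 - 1*10772) + 67764) + 179365) + (-90154 + (21824 - 1*108993))) = √((((23445 - 10772) + 67764) + 179365) + (-90154 + (21824 - 108993))) = √(((12673 + 67764) + 179365) + (-90154 - 87169)) = √((80437 + 179365) - 177323) = √(259802 - 177323) = √82479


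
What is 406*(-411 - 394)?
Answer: -326830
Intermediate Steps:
406*(-411 - 394) = 406*(-805) = -326830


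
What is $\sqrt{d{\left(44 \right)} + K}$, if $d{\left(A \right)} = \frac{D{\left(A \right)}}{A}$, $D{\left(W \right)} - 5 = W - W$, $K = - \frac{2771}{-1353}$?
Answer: $\frac{\sqrt{15828747}}{2706} \approx 1.4703$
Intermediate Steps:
$K = \frac{2771}{1353}$ ($K = \left(-2771\right) \left(- \frac{1}{1353}\right) = \frac{2771}{1353} \approx 2.048$)
$D{\left(W \right)} = 5$ ($D{\left(W \right)} = 5 + \left(W - W\right) = 5 + 0 = 5$)
$d{\left(A \right)} = \frac{5}{A}$
$\sqrt{d{\left(44 \right)} + K} = \sqrt{\frac{5}{44} + \frac{2771}{1353}} = \sqrt{\frac{11699}{5412}} = \frac{\sqrt{15828747}}{2706}$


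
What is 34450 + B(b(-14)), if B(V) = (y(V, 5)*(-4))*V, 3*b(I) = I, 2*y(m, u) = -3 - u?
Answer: 103126/3 ≈ 34375.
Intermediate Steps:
y(m, u) = -3/2 - u/2 (y(m, u) = (-3 - u)/2 = -3/2 - u/2)
b(I) = I/3
B(V) = 16*V (B(V) = ((-3/2 - 1/2*5)*(-4))*V = ((-3/2 - 5/2)*(-4))*V = (-4*(-4))*V = 16*V)
34450 + B(b(-14)) = 34450 + 16*((1/3)*(-14)) = 34450 + 16*(-14/3) = 34450 - 224/3 = 103126/3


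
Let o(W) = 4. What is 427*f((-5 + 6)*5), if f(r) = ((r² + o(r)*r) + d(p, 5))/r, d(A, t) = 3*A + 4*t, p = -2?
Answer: 25193/5 ≈ 5038.6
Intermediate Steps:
f(r) = (14 + r² + 4*r)/r (f(r) = ((r² + 4*r) + (3*(-2) + 4*5))/r = ((r² + 4*r) + (-6 + 20))/r = ((r² + 4*r) + 14)/r = (14 + r² + 4*r)/r)
427*f((-5 + 6)*5) = 427*(4 + (-5 + 6)*5 + 14/(((-5 + 6)*5))) = 427*(4 + 1*5 + 14/((1*5))) = 427*(4 + 5 + 14/5) = 427*(59/5) = 25193/5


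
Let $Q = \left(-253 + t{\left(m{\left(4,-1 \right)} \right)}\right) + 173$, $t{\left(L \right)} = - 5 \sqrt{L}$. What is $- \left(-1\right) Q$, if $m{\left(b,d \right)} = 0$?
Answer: $-80$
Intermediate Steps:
$Q = -80$ ($Q = \left(-253 - 5 \sqrt{0}\right) + 173 = \left(-253 - 0\right) + 173 = \left(-253 + 0\right) + 173 = -253 + 173 = -80$)
$- \left(-1\right) Q = - \left(-1\right) \left(-80\right) = \left(-1\right) 80 = -80$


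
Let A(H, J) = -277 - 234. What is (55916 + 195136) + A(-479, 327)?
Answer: 250541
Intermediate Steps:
A(H, J) = -511
(55916 + 195136) + A(-479, 327) = (55916 + 195136) - 511 = 251052 - 511 = 250541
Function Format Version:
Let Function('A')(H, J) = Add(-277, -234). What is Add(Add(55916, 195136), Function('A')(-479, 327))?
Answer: 250541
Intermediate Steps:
Function('A')(H, J) = -511
Add(Add(55916, 195136), Function('A')(-479, 327)) = Add(Add(55916, 195136), -511) = Add(251052, -511) = 250541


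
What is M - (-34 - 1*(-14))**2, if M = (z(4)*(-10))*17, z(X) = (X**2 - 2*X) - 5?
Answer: -910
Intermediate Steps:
z(X) = -5 + X**2 - 2*X
M = -510 (M = ((-5 + 4**2 - 2*4)*(-10))*17 = ((-5 + 16 - 8)*(-10))*17 = (3*(-10))*17 = -30*17 = -510)
M - (-34 - 1*(-14))**2 = -510 - (-34 - 1*(-14))**2 = -510 - (-34 + 14)**2 = -510 - 1*(-20)**2 = -510 - 1*400 = -510 - 400 = -910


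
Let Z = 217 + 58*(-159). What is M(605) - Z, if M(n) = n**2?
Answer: 375030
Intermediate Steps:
Z = -9005 (Z = 217 - 9222 = -9005)
M(605) - Z = 605**2 - 1*(-9005) = 366025 + 9005 = 375030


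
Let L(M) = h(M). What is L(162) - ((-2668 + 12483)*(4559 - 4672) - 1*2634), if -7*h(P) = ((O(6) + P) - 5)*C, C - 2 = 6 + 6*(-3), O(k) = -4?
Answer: 7783633/7 ≈ 1.1119e+6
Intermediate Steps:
C = -10 (C = 2 + (6 + 6*(-3)) = 2 + (6 - 18) = 2 - 12 = -10)
h(P) = -90/7 + 10*P/7 (h(P) = -((-4 + P) - 5)*(-10)/7 = -(-9 + P)*(-10)/7 = -(90 - 10*P)/7 = -90/7 + 10*P/7)
L(M) = -90/7 + 10*M/7
L(162) - ((-2668 + 12483)*(4559 - 4672) - 1*2634) = (-90/7 + (10/7)*162) - ((-2668 + 12483)*(4559 - 4672) - 1*2634) = (-90/7 + 1620/7) - (9815*(-113) - 2634) = 1530/7 - (-1109095 - 2634) = 1530/7 - 1*(-1111729) = 1530/7 + 1111729 = 7783633/7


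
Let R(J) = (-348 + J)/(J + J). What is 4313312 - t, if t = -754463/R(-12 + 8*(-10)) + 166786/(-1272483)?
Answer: 323954850683977/69986565 ≈ 4.6288e+6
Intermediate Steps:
R(J) = (-348 + J)/(2*J) (R(J) = (-348 + J)/((2*J)) = (-348 + J)*(1/(2*J)) = (-348 + J)/(2*J))
t = -22080960030697/69986565 (t = -754463*2*(-12 + 8*(-10))/(-348 + (-12 + 8*(-10))) + 166786/(-1272483) = -754463*2*(-12 - 80)/(-348 + (-12 - 80)) + 166786*(-1/1272483) = -754463*(-184/(-348 - 92)) - 166786/1272483 = -754463/((1/2)*(-1/92)*(-440)) - 166786/1272483 = -754463/55/23 - 166786/1272483 = -754463*23/55 - 166786/1272483 = -17352649/55 - 166786/1272483 = -22080960030697/69986565 ≈ -3.1550e+5)
4313312 - t = 4313312 - 1*(-22080960030697/69986565) = 4313312 + 22080960030697/69986565 = 323954850683977/69986565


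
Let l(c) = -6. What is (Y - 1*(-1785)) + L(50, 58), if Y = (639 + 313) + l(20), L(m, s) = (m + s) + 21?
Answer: 2860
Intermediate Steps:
L(m, s) = 21 + m + s
Y = 946 (Y = (639 + 313) - 6 = 952 - 6 = 946)
(Y - 1*(-1785)) + L(50, 58) = (946 - 1*(-1785)) + (21 + 50 + 58) = (946 + 1785) + 129 = 2731 + 129 = 2860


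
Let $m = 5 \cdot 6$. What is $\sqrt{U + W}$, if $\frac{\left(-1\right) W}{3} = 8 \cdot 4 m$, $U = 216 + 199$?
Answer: $i \sqrt{2465} \approx 49.649 i$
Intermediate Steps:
$m = 30$
$U = 415$
$W = -2880$ ($W = - 3 \cdot 8 \cdot 4 \cdot 30 = - 3 \cdot 32 \cdot 30 = \left(-3\right) 960 = -2880$)
$\sqrt{U + W} = \sqrt{415 - 2880} = \sqrt{-2465} = i \sqrt{2465}$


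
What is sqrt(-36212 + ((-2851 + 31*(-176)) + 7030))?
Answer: I*sqrt(37489) ≈ 193.62*I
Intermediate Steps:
sqrt(-36212 + ((-2851 + 31*(-176)) + 7030)) = sqrt(-36212 + ((-2851 - 5456) + 7030)) = sqrt(-36212 + (-8307 + 7030)) = sqrt(-36212 - 1277) = sqrt(-37489) = I*sqrt(37489)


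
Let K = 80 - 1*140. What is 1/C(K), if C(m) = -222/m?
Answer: 10/37 ≈ 0.27027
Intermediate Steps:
K = -60 (K = 80 - 140 = -60)
1/C(K) = 1/(-222/(-60)) = 1/(-222*(-1/60)) = 1/(37/10) = 10/37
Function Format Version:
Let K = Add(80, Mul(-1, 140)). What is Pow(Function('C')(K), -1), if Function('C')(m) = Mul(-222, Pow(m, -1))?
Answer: Rational(10, 37) ≈ 0.27027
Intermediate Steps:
K = -60 (K = Add(80, -140) = -60)
Pow(Function('C')(K), -1) = Pow(Mul(-222, Pow(-60, -1)), -1) = Pow(Mul(-222, Rational(-1, 60)), -1) = Pow(Rational(37, 10), -1) = Rational(10, 37)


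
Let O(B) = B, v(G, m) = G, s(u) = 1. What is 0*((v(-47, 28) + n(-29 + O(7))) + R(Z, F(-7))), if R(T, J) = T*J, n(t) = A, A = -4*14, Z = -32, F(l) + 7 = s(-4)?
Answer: 0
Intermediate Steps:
F(l) = -6 (F(l) = -7 + 1 = -6)
A = -56
n(t) = -56
R(T, J) = J*T
0*((v(-47, 28) + n(-29 + O(7))) + R(Z, F(-7))) = 0*((-47 - 56) - 6*(-32)) = 0*(-103 + 192) = 0*89 = 0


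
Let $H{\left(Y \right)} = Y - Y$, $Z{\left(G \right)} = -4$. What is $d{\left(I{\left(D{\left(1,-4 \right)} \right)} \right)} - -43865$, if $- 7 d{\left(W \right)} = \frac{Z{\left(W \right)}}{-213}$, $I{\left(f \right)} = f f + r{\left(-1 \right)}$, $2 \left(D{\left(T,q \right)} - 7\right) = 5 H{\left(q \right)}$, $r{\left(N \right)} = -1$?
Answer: $\frac{65402711}{1491} \approx 43865.0$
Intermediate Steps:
$H{\left(Y \right)} = 0$
$D{\left(T,q \right)} = 7$ ($D{\left(T,q \right)} = 7 + \frac{5 \cdot 0}{2} = 7 + \frac{1}{2} \cdot 0 = 7 + 0 = 7$)
$I{\left(f \right)} = -1 + f^{2}$ ($I{\left(f \right)} = f f - 1 = f^{2} - 1 = -1 + f^{2}$)
$d{\left(W \right)} = - \frac{4}{1491}$ ($d{\left(W \right)} = - \frac{\left(-4\right) \frac{1}{-213}}{7} = - \frac{\left(-4\right) \left(- \frac{1}{213}\right)}{7} = \left(- \frac{1}{7}\right) \frac{4}{213} = - \frac{4}{1491}$)
$d{\left(I{\left(D{\left(1,-4 \right)} \right)} \right)} - -43865 = - \frac{4}{1491} - -43865 = - \frac{4}{1491} + 43865 = \frac{65402711}{1491}$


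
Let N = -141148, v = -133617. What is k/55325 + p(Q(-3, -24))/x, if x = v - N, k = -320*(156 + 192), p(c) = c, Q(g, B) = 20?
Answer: -167509132/83330515 ≈ -2.0102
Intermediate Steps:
k = -111360 (k = -320*348 = -111360)
x = 7531 (x = -133617 - 1*(-141148) = -133617 + 141148 = 7531)
k/55325 + p(Q(-3, -24))/x = -111360/55325 + 20/7531 = -111360*1/55325 + 20*(1/7531) = -22272/11065 + 20/7531 = -167509132/83330515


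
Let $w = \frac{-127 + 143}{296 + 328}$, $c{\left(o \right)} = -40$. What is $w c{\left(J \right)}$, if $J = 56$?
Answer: $- \frac{40}{39} \approx -1.0256$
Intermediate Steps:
$w = \frac{1}{39}$ ($w = \frac{16}{624} = 16 \cdot \frac{1}{624} = \frac{1}{39} \approx 0.025641$)
$w c{\left(J \right)} = \frac{1}{39} \left(-40\right) = - \frac{40}{39}$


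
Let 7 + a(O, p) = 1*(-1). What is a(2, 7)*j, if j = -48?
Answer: 384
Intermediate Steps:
a(O, p) = -8 (a(O, p) = -7 + 1*(-1) = -7 - 1 = -8)
a(2, 7)*j = -8*(-48) = 384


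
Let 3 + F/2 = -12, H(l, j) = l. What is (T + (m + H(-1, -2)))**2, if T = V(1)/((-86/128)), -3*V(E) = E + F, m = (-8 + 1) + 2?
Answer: 6916900/16641 ≈ 415.65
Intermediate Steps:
F = -30 (F = -6 + 2*(-12) = -6 - 24 = -30)
m = -5 (m = -7 + 2 = -5)
V(E) = 10 - E/3 (V(E) = -(E - 30)/3 = -(-30 + E)/3 = 10 - E/3)
T = -1856/129 (T = (10 - 1/3*1)/((-86/128)) = (10 - 1/3)/((-86*1/128)) = 29/(3*(-43/64)) = (29/3)*(-64/43) = -1856/129 ≈ -14.388)
(T + (m + H(-1, -2)))**2 = (-1856/129 + (-5 - 1))**2 = (-1856/129 - 6)**2 = (-2630/129)**2 = 6916900/16641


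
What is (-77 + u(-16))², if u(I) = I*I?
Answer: 32041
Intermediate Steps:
u(I) = I²
(-77 + u(-16))² = (-77 + (-16)²)² = (-77 + 256)² = 179² = 32041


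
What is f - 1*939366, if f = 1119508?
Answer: 180142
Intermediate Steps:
f - 1*939366 = 1119508 - 1*939366 = 1119508 - 939366 = 180142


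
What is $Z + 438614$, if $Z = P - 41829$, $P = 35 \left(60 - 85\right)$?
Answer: $395910$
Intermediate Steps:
$P = -875$ ($P = 35 \left(-25\right) = -875$)
$Z = -42704$ ($Z = -875 - 41829 = -42704$)
$Z + 438614 = -42704 + 438614 = 395910$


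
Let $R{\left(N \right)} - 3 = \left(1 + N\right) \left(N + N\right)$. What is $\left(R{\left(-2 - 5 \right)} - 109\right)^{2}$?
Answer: $484$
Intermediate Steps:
$R{\left(N \right)} = 3 + 2 N \left(1 + N\right)$ ($R{\left(N \right)} = 3 + \left(1 + N\right) \left(N + N\right) = 3 + \left(1 + N\right) 2 N = 3 + 2 N \left(1 + N\right)$)
$\left(R{\left(-2 - 5 \right)} - 109\right)^{2} = \left(\left(3 + 2 \left(-2 - 5\right) + 2 \left(-2 - 5\right)^{2}\right) - 109\right)^{2} = \left(\left(3 + 2 \left(-7\right) + 2 \left(-7\right)^{2}\right) - 109\right)^{2} = \left(\left(3 - 14 + 2 \cdot 49\right) - 109\right)^{2} = \left(\left(3 - 14 + 98\right) - 109\right)^{2} = \left(87 - 109\right)^{2} = \left(-22\right)^{2} = 484$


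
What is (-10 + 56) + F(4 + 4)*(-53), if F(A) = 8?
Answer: -378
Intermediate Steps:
(-10 + 56) + F(4 + 4)*(-53) = (-10 + 56) + 8*(-53) = 46 - 424 = -378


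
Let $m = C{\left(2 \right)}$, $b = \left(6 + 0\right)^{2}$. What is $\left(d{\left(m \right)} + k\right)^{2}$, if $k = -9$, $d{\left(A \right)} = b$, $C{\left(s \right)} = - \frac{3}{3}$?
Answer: $729$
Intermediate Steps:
$C{\left(s \right)} = -1$ ($C{\left(s \right)} = \left(-3\right) \frac{1}{3} = -1$)
$b = 36$ ($b = 6^{2} = 36$)
$m = -1$
$d{\left(A \right)} = 36$
$\left(d{\left(m \right)} + k\right)^{2} = \left(36 - 9\right)^{2} = 27^{2} = 729$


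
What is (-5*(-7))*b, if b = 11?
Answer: 385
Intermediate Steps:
(-5*(-7))*b = -5*(-7)*11 = 35*11 = 385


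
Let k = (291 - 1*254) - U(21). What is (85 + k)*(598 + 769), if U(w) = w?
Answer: 138067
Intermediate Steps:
k = 16 (k = (291 - 1*254) - 1*21 = (291 - 254) - 21 = 37 - 21 = 16)
(85 + k)*(598 + 769) = (85 + 16)*(598 + 769) = 101*1367 = 138067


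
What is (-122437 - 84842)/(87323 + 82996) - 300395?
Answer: -17054394428/56773 ≈ -3.0040e+5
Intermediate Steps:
(-122437 - 84842)/(87323 + 82996) - 300395 = -207279/170319 - 300395 = -207279*1/170319 - 300395 = -69093/56773 - 300395 = -17054394428/56773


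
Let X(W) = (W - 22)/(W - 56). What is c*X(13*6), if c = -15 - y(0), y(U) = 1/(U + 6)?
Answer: -1274/33 ≈ -38.606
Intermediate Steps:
y(U) = 1/(6 + U)
c = -91/6 (c = -15 - 1/(6 + 0) = -15 - 1/6 = -15 - 1*⅙ = -15 - ⅙ = -91/6 ≈ -15.167)
X(W) = (-22 + W)/(-56 + W)
c*X(13*6) = -91*(-22 + 13*6)/(6*(-56 + 13*6)) = -91*(-22 + 78)/(6*(-56 + 78)) = -91*56/(6*22) = -91*56/132 = -91/6*28/11 = -1274/33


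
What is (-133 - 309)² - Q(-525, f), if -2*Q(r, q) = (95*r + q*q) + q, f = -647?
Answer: 758815/2 ≈ 3.7941e+5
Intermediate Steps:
Q(r, q) = -95*r/2 - q/2 - q²/2 (Q(r, q) = -((95*r + q*q) + q)/2 = -((95*r + q²) + q)/2 = -((q² + 95*r) + q)/2 = -(q + q² + 95*r)/2 = -95*r/2 - q/2 - q²/2)
(-133 - 309)² - Q(-525, f) = (-133 - 309)² - (-95/2*(-525) - ½*(-647) - ½*(-647)²) = (-442)² - (49875/2 + 647/2 - ½*418609) = 195364 - (49875/2 + 647/2 - 418609/2) = 195364 - 1*(-368087/2) = 195364 + 368087/2 = 758815/2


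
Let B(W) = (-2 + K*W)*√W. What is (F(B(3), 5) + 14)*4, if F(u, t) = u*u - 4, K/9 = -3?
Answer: 82708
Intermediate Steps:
K = -27 (K = 9*(-3) = -27)
B(W) = √W*(-2 - 27*W) (B(W) = (-2 - 27*W)*√W = √W*(-2 - 27*W))
F(u, t) = -4 + u² (F(u, t) = u² - 4 = -4 + u²)
(F(B(3), 5) + 14)*4 = ((-4 + (√3*(-2 - 27*3))²) + 14)*4 = ((-4 + (√3*(-2 - 81))²) + 14)*4 = ((-4 + (√3*(-83))²) + 14)*4 = ((-4 + (-83*√3)²) + 14)*4 = ((-4 + 20667) + 14)*4 = (20663 + 14)*4 = 20677*4 = 82708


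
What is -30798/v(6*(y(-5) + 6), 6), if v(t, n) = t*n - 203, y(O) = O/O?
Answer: -30798/49 ≈ -628.53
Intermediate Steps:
y(O) = 1
v(t, n) = -203 + n*t (v(t, n) = n*t - 203 = -203 + n*t)
-30798/v(6*(y(-5) + 6), 6) = -30798/(-203 + 6*(6*(1 + 6))) = -30798/(-203 + 6*(6*7)) = -30798/(-203 + 6*42) = -30798/(-203 + 252) = -30798/49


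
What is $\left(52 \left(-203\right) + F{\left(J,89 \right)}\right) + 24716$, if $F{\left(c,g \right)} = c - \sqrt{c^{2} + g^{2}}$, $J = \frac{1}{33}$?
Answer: $\frac{467281}{33} - \frac{\sqrt{8625970}}{33} \approx 14071.0$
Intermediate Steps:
$J = \frac{1}{33} \approx 0.030303$
$\left(52 \left(-203\right) + F{\left(J,89 \right)}\right) + 24716 = \left(52 \left(-203\right) + \left(\frac{1}{33} - \sqrt{\left(\frac{1}{33}\right)^{2} + 89^{2}}\right)\right) + 24716 = \left(-10556 + \left(\frac{1}{33} - \sqrt{\frac{1}{1089} + 7921}\right)\right) + 24716 = \left(-10556 + \left(\frac{1}{33} - \sqrt{\frac{8625970}{1089}}\right)\right) + 24716 = \left(-10556 + \left(\frac{1}{33} - \frac{\sqrt{8625970}}{33}\right)\right) + 24716 = \left(- \frac{348347}{33} - \frac{\sqrt{8625970}}{33}\right) + 24716 = \frac{467281}{33} - \frac{\sqrt{8625970}}{33}$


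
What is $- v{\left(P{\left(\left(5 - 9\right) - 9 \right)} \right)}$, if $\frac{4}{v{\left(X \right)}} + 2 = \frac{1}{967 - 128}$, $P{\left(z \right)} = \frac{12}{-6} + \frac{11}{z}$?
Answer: $\frac{3356}{1677} \approx 2.0012$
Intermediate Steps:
$P{\left(z \right)} = -2 + \frac{11}{z}$ ($P{\left(z \right)} = 12 \left(- \frac{1}{6}\right) + \frac{11}{z} = -2 + \frac{11}{z}$)
$v{\left(X \right)} = - \frac{3356}{1677}$ ($v{\left(X \right)} = \frac{4}{-2 + \frac{1}{967 - 128}} = \frac{4}{-2 + \frac{1}{839}} = \frac{4}{- \frac{1677}{839}} = 4 \left(- \frac{839}{1677}\right) = - \frac{3356}{1677}$)
$- v{\left(P{\left(\left(5 - 9\right) - 9 \right)} \right)} = \left(-1\right) \left(- \frac{3356}{1677}\right) = \frac{3356}{1677}$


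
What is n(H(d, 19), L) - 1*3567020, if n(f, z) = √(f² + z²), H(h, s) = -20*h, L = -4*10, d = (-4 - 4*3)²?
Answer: -3567020 + 40*√16385 ≈ -3.5619e+6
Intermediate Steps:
d = 256 (d = (-4 - 12)² = (-16)² = 256)
L = -40
n(H(d, 19), L) - 1*3567020 = √((-20*256)² + (-40)²) - 1*3567020 = √((-5120)² + 1600) - 3567020 = √(26214400 + 1600) - 3567020 = √26216000 - 3567020 = 40*√16385 - 3567020 = -3567020 + 40*√16385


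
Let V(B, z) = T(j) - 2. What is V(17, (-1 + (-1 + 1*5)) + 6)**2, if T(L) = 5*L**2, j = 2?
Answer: 324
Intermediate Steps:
V(B, z) = 18 (V(B, z) = 5*2**2 - 2 = 5*4 - 2 = 20 - 2 = 18)
V(17, (-1 + (-1 + 1*5)) + 6)**2 = 18**2 = 324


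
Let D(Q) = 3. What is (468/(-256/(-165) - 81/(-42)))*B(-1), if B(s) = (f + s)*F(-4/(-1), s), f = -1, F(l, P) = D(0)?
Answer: -6486480/8039 ≈ -806.88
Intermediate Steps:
F(l, P) = 3
B(s) = -3 + 3*s (B(s) = (-1 + s)*3 = -3 + 3*s)
(468/(-256/(-165) - 81/(-42)))*B(-1) = (468/(-256/(-165) - 81/(-42)))*(-3 + 3*(-1)) = (468/(-256*(-1/165) - 81*(-1/42)))*(-3 - 3) = (468/(256/165 + 27/14))*(-6) = (468/(8039/2310))*(-6) = (468*(2310/8039))*(-6) = (1081080/8039)*(-6) = -6486480/8039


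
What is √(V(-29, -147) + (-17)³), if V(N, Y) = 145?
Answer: 4*I*√298 ≈ 69.051*I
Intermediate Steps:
√(V(-29, -147) + (-17)³) = √(145 + (-17)³) = √(145 - 4913) = √(-4768) = 4*I*√298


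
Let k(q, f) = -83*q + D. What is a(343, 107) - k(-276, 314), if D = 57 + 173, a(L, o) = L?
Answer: -22795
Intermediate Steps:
D = 230
k(q, f) = 230 - 83*q (k(q, f) = -83*q + 230 = 230 - 83*q)
a(343, 107) - k(-276, 314) = 343 - (230 - 83*(-276)) = 343 - (230 + 22908) = 343 - 1*23138 = 343 - 23138 = -22795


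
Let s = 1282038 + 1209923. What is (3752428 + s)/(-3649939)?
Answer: -6244389/3649939 ≈ -1.7108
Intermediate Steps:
s = 2491961
(3752428 + s)/(-3649939) = (3752428 + 2491961)/(-3649939) = 6244389*(-1/3649939) = -6244389/3649939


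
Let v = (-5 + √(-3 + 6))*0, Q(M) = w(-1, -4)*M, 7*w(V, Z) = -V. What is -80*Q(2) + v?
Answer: -160/7 ≈ -22.857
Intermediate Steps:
w(V, Z) = -V/7 (w(V, Z) = (-V)/7 = -V/7)
Q(M) = M/7 (Q(M) = (-⅐*(-1))*M = M/7)
v = 0 (v = (-5 + √3)*0 = 0)
-80*Q(2) + v = -80*2/7 + 0 = -160/7 + 0 = -160/7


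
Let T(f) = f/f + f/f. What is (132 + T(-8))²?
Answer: 17956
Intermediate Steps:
T(f) = 2 (T(f) = 1 + 1 = 2)
(132 + T(-8))² = (132 + 2)² = 134² = 17956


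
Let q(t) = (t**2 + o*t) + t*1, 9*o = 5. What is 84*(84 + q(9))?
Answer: 15036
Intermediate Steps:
o = 5/9 (o = (1/9)*5 = 5/9 ≈ 0.55556)
q(t) = t**2 + 14*t/9 (q(t) = (t**2 + 5*t/9) + t*1 = (t**2 + 5*t/9) + t = t**2 + 14*t/9)
84*(84 + q(9)) = 84*(84 + (1/9)*9*(14 + 9*9)) = 84*(84 + (1/9)*9*(14 + 81)) = 84*(84 + (1/9)*9*95) = 84*(84 + 95) = 84*179 = 15036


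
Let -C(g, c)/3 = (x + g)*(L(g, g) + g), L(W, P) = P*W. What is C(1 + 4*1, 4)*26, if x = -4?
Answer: -2340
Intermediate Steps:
C(g, c) = -3*(-4 + g)*(g + g**2) (C(g, c) = -3*(-4 + g)*(g*g + g) = -3*(-4 + g)*(g**2 + g) = -3*(-4 + g)*(g + g**2))
C(1 + 4*1, 4)*26 = (3*(1 + 4*1)*(4 - (1 + 4*1)**2 + 3*(1 + 4*1)))*26 = (3*(1 + 4)*(4 - (1 + 4)**2 + 3*(1 + 4)))*26 = (3*5*(4 - 1*5**2 + 3*5))*26 = (3*5*(4 - 1*25 + 15))*26 = (3*5*(4 - 25 + 15))*26 = (3*5*(-6))*26 = -90*26 = -2340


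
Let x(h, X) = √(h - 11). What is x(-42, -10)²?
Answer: -53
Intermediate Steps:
x(h, X) = √(-11 + h)
x(-42, -10)² = (√(-11 - 42))² = (√(-53))² = (I*√53)² = -53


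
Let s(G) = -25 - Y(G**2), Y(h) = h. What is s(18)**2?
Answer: 121801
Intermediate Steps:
s(G) = -25 - G**2
s(18)**2 = (-25 - 1*18**2)**2 = (-25 - 1*324)**2 = (-25 - 324)**2 = (-349)**2 = 121801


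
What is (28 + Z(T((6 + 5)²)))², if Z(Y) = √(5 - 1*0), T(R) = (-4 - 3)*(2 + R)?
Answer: (28 + √5)² ≈ 914.22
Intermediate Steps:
T(R) = -14 - 7*R (T(R) = -7*(2 + R) = -14 - 7*R)
Z(Y) = √5 (Z(Y) = √(5 + 0) = √5)
(28 + Z(T((6 + 5)²)))² = (28 + √5)²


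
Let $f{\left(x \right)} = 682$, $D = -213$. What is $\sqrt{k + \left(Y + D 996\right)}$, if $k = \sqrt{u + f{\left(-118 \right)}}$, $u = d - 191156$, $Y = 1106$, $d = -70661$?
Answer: $\sqrt{-211042 + 3 i \sqrt{29015}} \approx 0.5562 + 459.39 i$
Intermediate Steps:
$u = -261817$ ($u = -70661 - 191156 = -261817$)
$k = 3 i \sqrt{29015}$ ($k = \sqrt{-261817 + 682} = \sqrt{-261135} = 3 i \sqrt{29015} \approx 511.01 i$)
$\sqrt{k + \left(Y + D 996\right)} = \sqrt{3 i \sqrt{29015} + \left(1106 - 212148\right)} = \sqrt{3 i \sqrt{29015} - 211042} = \sqrt{-211042 + 3 i \sqrt{29015}}$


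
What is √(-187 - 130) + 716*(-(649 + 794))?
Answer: -1033188 + I*√317 ≈ -1.0332e+6 + 17.805*I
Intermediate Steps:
√(-187 - 130) + 716*(-(649 + 794)) = √(-317) + 716*(-1*1443) = I*√317 + 716*(-1443) = I*√317 - 1033188 = -1033188 + I*√317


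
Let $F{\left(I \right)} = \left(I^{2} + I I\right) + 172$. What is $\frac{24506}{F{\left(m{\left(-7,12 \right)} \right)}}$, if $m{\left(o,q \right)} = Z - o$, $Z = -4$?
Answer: $\frac{12253}{95} \approx 128.98$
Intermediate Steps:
$m{\left(o,q \right)} = -4 - o$
$F{\left(I \right)} = 172 + 2 I^{2}$ ($F{\left(I \right)} = \left(I^{2} + I^{2}\right) + 172 = 2 I^{2} + 172 = 172 + 2 I^{2}$)
$\frac{24506}{F{\left(m{\left(-7,12 \right)} \right)}} = \frac{24506}{172 + 2 \left(-4 - -7\right)^{2}} = \frac{24506}{172 + 2 \left(-4 + 7\right)^{2}} = \frac{24506}{172 + 2 \cdot 3^{2}} = \frac{24506}{172 + 2 \cdot 9} = \frac{24506}{172 + 18} = \frac{24506}{190} = 24506 \cdot \frac{1}{190} = \frac{12253}{95}$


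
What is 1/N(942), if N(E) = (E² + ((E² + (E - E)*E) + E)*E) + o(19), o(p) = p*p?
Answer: 1/837671977 ≈ 1.1938e-9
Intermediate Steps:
o(p) = p²
N(E) = 361 + E² + E*(E + E²) (N(E) = (E² + ((E² + (E - E)*E) + E)*E) + 19² = (E² + ((E² + 0*E) + E)*E) + 361 = (E² + ((E² + 0) + E)*E) + 361 = (E² + (E² + E)*E) + 361 = (E² + (E + E²)*E) + 361 = (E² + E*(E + E²)) + 361 = 361 + E² + E*(E + E²))
1/N(942) = 1/(361 + 942³ + 2*942²) = 1/(361 + 835896888 + 2*887364) = 1/(361 + 835896888 + 1774728) = 1/837671977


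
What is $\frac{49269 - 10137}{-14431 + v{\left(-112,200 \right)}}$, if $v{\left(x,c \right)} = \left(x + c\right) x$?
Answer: $- \frac{39132}{24287} \approx -1.6112$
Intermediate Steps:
$v{\left(x,c \right)} = x \left(c + x\right)$ ($v{\left(x,c \right)} = \left(c + x\right) x = x \left(c + x\right)$)
$\frac{49269 - 10137}{-14431 + v{\left(-112,200 \right)}} = \frac{49269 - 10137}{-14431 - 112 \left(200 - 112\right)} = \frac{39132}{-14431 - 9856} = \frac{39132}{-24287} = 39132 \left(- \frac{1}{24287}\right) = - \frac{39132}{24287}$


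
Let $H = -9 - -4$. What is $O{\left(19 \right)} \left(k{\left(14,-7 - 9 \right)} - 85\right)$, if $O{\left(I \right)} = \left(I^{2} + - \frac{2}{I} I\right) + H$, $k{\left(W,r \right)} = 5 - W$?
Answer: $-33276$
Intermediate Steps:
$H = -5$ ($H = -9 + 4 = -5$)
$O{\left(I \right)} = -7 + I^{2}$ ($O{\left(I \right)} = \left(I^{2} + - \frac{2}{I} I\right) - 5 = \left(I^{2} - 2\right) - 5 = \left(-2 + I^{2}\right) - 5 = -7 + I^{2}$)
$O{\left(19 \right)} \left(k{\left(14,-7 - 9 \right)} - 85\right) = \left(-7 + 19^{2}\right) \left(\left(5 - 14\right) - 85\right) = \left(-7 + 361\right) \left(\left(5 - 14\right) - 85\right) = 354 \left(-9 - 85\right) = 354 \left(-94\right) = -33276$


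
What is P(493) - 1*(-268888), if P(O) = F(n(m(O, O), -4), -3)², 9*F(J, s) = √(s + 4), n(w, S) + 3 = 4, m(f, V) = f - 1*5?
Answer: 21779929/81 ≈ 2.6889e+5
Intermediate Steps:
m(f, V) = -5 + f (m(f, V) = f - 5 = -5 + f)
n(w, S) = 1 (n(w, S) = -3 + 4 = 1)
F(J, s) = √(4 + s)/9 (F(J, s) = √(s + 4)/9 = √(4 + s)/9)
P(O) = 1/81 (P(O) = (√(4 - 3)/9)² = (√1/9)² = ((⅑)*1)² = (⅑)² = 1/81)
P(493) - 1*(-268888) = 1/81 - 1*(-268888) = 1/81 + 268888 = 21779929/81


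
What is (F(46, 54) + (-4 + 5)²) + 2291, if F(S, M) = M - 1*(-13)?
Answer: 2359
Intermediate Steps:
F(S, M) = 13 + M (F(S, M) = M + 13 = 13 + M)
(F(46, 54) + (-4 + 5)²) + 2291 = ((13 + 54) + (-4 + 5)²) + 2291 = (67 + 1²) + 2291 = (67 + 1) + 2291 = 68 + 2291 = 2359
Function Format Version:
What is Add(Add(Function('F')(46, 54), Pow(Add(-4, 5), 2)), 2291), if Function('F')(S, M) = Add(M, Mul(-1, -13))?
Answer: 2359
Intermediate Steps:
Function('F')(S, M) = Add(13, M) (Function('F')(S, M) = Add(M, 13) = Add(13, M))
Add(Add(Function('F')(46, 54), Pow(Add(-4, 5), 2)), 2291) = Add(Add(Add(13, 54), Pow(Add(-4, 5), 2)), 2291) = Add(Add(67, Pow(1, 2)), 2291) = Add(Add(67, 1), 2291) = Add(68, 2291) = 2359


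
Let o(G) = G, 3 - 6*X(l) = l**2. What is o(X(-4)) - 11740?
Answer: -70453/6 ≈ -11742.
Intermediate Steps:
X(l) = 1/2 - l**2/6
o(X(-4)) - 11740 = (1/2 - 1/6*(-4)**2) - 11740 = (1/2 - 1/6*16) - 11740 = (1/2 - 8/3) - 11740 = -13/6 - 11740 = -70453/6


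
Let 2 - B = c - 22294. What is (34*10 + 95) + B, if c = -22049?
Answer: 44780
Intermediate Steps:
B = 44345 (B = 2 - (-22049 - 22294) = 2 - 1*(-44343) = 2 + 44343 = 44345)
(34*10 + 95) + B = (34*10 + 95) + 44345 = (340 + 95) + 44345 = 435 + 44345 = 44780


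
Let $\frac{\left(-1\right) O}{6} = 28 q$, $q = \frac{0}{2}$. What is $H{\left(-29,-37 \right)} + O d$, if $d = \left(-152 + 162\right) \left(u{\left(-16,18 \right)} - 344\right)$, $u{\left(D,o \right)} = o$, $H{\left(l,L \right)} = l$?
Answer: $-29$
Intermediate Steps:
$q = 0$ ($q = 0 \cdot \frac{1}{2} = 0$)
$O = 0$ ($O = - 6 \cdot 28 \cdot 0 = \left(-6\right) 0 = 0$)
$d = -3260$ ($d = \left(-152 + 162\right) \left(18 - 344\right) = 10 \left(-326\right) = -3260$)
$H{\left(-29,-37 \right)} + O d = -29 + 0 \left(-3260\right) = -29 + 0 = -29$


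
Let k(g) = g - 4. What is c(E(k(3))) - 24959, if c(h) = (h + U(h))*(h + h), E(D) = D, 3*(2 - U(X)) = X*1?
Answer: -74885/3 ≈ -24962.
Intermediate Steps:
k(g) = -4 + g
U(X) = 2 - X/3
c(h) = 2*h*(2 + 2*h/3) (c(h) = (h + (2 - h/3))*(h + h) = (2 + 2*h/3)*(2*h) = 2*h*(2 + 2*h/3))
c(E(k(3))) - 24959 = 4*(-4 + 3)*(3 + (-4 + 3))/3 - 24959 = (4/3)*(-1)*(3 - 1) - 24959 = (4/3)*(-1)*2 - 24959 = -8/3 - 24959 = -74885/3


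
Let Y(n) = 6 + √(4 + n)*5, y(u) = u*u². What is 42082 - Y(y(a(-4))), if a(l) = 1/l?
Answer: 42076 - 5*√255/8 ≈ 42066.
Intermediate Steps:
a(l) = 1/l
y(u) = u³
Y(n) = 6 + 5*√(4 + n)
42082 - Y(y(a(-4))) = 42082 - (6 + 5*√(4 + (1/(-4))³)) = 42082 - (6 + 5*√(4 + (-¼)³)) = 42082 - (6 + 5*√(4 - 1/64)) = 42082 - (6 + 5*√(255/64)) = 42082 - (6 + 5*(√255/8)) = 42082 - (6 + 5*√255/8) = 42082 + (-6 - 5*√255/8) = 42076 - 5*√255/8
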